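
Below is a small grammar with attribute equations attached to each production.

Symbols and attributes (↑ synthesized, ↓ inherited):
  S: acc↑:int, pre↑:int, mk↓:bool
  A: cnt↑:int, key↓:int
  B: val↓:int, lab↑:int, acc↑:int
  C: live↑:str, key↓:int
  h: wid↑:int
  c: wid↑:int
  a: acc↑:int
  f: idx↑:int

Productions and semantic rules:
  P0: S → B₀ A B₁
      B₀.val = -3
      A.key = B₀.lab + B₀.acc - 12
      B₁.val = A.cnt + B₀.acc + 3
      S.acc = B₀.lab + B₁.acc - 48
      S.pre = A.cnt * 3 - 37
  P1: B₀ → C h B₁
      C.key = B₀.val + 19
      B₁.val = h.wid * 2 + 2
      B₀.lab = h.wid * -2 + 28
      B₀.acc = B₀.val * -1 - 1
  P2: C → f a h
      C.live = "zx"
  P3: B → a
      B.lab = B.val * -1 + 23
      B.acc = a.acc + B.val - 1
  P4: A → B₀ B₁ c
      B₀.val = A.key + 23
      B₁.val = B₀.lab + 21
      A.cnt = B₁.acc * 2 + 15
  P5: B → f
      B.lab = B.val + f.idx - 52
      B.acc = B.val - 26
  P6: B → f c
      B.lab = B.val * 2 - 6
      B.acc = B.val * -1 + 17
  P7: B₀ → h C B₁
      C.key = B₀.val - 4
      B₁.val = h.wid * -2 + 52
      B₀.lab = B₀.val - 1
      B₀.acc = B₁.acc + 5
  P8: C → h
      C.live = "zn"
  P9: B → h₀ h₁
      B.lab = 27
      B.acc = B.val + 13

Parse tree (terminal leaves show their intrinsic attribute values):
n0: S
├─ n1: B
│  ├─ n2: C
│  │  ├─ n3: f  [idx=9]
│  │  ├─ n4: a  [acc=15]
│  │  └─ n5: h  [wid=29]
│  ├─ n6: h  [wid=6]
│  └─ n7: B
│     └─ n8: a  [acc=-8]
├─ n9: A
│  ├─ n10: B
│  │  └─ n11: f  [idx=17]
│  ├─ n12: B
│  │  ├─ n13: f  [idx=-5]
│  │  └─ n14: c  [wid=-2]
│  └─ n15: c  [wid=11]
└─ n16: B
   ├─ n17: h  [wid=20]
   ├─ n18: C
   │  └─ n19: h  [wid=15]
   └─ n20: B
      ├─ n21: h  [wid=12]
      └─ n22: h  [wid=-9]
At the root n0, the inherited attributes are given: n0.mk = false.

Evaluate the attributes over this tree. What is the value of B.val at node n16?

1. n0.mk = false  [given at root]
2. n1.val = -3  [-3]
3. n2.key = 16  [B₀.val + 19]
4. n3.idx = 9  [terminal]
5. n4.acc = 15  [terminal]
6. n5.wid = 29  [terminal]
7. n2.live = "zx"  ["zx"]
8. n6.wid = 6  [terminal]
9. n7.val = 14  [h.wid * 2 + 2]
10. n8.acc = -8  [terminal]
11. n7.lab = 9  [B.val * -1 + 23]
12. n7.acc = 5  [a.acc + B.val - 1]
13. n1.lab = 16  [h.wid * -2 + 28]
14. n1.acc = 2  [B₀.val * -1 - 1]
15. n9.key = 6  [B₀.lab + B₀.acc - 12]
16. n10.val = 29  [A.key + 23]
17. n11.idx = 17  [terminal]
18. n10.lab = -6  [B.val + f.idx - 52]
19. n10.acc = 3  [B.val - 26]
20. n12.val = 15  [B₀.lab + 21]
21. n13.idx = -5  [terminal]
22. n14.wid = -2  [terminal]
23. n12.lab = 24  [B.val * 2 - 6]
24. n12.acc = 2  [B.val * -1 + 17]
25. n15.wid = 11  [terminal]
26. n9.cnt = 19  [B₁.acc * 2 + 15]
27. n16.val = 24  [A.cnt + B₀.acc + 3]
28. n17.wid = 20  [terminal]
29. n18.key = 20  [B₀.val - 4]
30. n19.wid = 15  [terminal]
31. n18.live = "zn"  ["zn"]
32. n20.val = 12  [h.wid * -2 + 52]
33. n21.wid = 12  [terminal]
34. n22.wid = -9  [terminal]
35. n20.lab = 27  [27]
36. n20.acc = 25  [B.val + 13]
37. n16.lab = 23  [B₀.val - 1]
38. n16.acc = 30  [B₁.acc + 5]
39. n0.acc = -2  [B₀.lab + B₁.acc - 48]
40. n0.pre = 20  [A.cnt * 3 - 37]

24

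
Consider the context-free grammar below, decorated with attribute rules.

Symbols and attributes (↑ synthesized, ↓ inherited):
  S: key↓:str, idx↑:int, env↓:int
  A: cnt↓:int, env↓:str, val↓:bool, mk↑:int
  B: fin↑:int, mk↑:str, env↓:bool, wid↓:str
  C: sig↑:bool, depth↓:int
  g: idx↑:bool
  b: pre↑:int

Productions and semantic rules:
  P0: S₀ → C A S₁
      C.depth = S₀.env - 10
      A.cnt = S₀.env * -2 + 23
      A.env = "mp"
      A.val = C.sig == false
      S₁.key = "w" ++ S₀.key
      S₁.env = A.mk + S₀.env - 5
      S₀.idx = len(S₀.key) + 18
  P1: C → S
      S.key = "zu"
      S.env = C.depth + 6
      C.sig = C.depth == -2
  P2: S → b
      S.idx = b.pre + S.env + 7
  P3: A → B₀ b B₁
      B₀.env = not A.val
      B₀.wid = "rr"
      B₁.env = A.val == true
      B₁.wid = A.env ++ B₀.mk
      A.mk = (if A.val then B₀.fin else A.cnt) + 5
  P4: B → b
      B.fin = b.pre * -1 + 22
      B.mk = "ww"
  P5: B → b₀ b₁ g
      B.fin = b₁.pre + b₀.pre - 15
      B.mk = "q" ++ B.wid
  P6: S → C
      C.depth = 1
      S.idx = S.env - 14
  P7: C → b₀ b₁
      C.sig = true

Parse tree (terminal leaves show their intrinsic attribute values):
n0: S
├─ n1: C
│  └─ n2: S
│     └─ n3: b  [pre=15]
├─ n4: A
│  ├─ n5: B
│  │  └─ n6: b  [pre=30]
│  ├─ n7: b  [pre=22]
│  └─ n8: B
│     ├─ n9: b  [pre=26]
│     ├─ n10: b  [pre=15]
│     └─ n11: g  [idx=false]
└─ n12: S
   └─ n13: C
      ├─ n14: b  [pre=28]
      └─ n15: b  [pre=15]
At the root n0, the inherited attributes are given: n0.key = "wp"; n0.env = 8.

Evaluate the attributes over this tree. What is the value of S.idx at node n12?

1. n0.key = "wp"  [given at root]
2. n0.env = 8  [given at root]
3. n1.depth = -2  [S₀.env - 10]
4. n2.key = "zu"  ["zu"]
5. n2.env = 4  [C.depth + 6]
6. n3.pre = 15  [terminal]
7. n2.idx = 26  [b.pre + S.env + 7]
8. n1.sig = true  [C.depth == -2]
9. n4.cnt = 7  [S₀.env * -2 + 23]
10. n4.env = "mp"  ["mp"]
11. n4.val = false  [C.sig == false]
12. n5.env = true  [not A.val]
13. n5.wid = "rr"  ["rr"]
14. n6.pre = 30  [terminal]
15. n5.fin = -8  [b.pre * -1 + 22]
16. n5.mk = "ww"  ["ww"]
17. n7.pre = 22  [terminal]
18. n8.env = false  [A.val == true]
19. n8.wid = "mpww"  [A.env ++ B₀.mk]
20. n9.pre = 26  [terminal]
21. n10.pre = 15  [terminal]
22. n11.idx = false  [terminal]
23. n8.fin = 26  [b₁.pre + b₀.pre - 15]
24. n8.mk = "qmpww"  ["q" ++ B.wid]
25. n4.mk = 12  [(if A.val then B₀.fin else A.cnt) + 5]
26. n12.key = "wwp"  ["w" ++ S₀.key]
27. n12.env = 15  [A.mk + S₀.env - 5]
28. n13.depth = 1  [1]
29. n14.pre = 28  [terminal]
30. n15.pre = 15  [terminal]
31. n13.sig = true  [true]
32. n12.idx = 1  [S.env - 14]
33. n0.idx = 20  [len(S₀.key) + 18]

1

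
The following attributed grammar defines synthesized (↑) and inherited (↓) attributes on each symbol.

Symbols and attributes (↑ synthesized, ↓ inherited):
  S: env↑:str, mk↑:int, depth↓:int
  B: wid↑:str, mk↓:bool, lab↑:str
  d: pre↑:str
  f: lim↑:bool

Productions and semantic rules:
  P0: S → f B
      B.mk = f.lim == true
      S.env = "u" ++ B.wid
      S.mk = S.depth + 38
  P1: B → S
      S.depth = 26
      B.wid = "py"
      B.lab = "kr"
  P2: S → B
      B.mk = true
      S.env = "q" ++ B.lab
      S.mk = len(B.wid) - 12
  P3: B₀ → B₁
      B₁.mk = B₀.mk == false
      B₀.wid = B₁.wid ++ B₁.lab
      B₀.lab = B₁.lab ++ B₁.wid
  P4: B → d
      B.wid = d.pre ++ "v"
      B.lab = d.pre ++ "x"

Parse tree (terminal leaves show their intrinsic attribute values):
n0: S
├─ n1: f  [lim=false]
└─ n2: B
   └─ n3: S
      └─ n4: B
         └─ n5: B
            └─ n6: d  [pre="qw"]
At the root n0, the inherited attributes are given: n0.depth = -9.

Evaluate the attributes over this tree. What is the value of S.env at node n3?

"qqwxqwv"

1. n0.depth = -9  [given at root]
2. n1.lim = false  [terminal]
3. n2.mk = false  [f.lim == true]
4. n3.depth = 26  [26]
5. n4.mk = true  [true]
6. n5.mk = false  [B₀.mk == false]
7. n6.pre = "qw"  [terminal]
8. n5.wid = "qwv"  [d.pre ++ "v"]
9. n5.lab = "qwx"  [d.pre ++ "x"]
10. n4.wid = "qwvqwx"  [B₁.wid ++ B₁.lab]
11. n4.lab = "qwxqwv"  [B₁.lab ++ B₁.wid]
12. n3.env = "qqwxqwv"  ["q" ++ B.lab]
13. n3.mk = -6  [len(B.wid) - 12]
14. n2.wid = "py"  ["py"]
15. n2.lab = "kr"  ["kr"]
16. n0.env = "upy"  ["u" ++ B.wid]
17. n0.mk = 29  [S.depth + 38]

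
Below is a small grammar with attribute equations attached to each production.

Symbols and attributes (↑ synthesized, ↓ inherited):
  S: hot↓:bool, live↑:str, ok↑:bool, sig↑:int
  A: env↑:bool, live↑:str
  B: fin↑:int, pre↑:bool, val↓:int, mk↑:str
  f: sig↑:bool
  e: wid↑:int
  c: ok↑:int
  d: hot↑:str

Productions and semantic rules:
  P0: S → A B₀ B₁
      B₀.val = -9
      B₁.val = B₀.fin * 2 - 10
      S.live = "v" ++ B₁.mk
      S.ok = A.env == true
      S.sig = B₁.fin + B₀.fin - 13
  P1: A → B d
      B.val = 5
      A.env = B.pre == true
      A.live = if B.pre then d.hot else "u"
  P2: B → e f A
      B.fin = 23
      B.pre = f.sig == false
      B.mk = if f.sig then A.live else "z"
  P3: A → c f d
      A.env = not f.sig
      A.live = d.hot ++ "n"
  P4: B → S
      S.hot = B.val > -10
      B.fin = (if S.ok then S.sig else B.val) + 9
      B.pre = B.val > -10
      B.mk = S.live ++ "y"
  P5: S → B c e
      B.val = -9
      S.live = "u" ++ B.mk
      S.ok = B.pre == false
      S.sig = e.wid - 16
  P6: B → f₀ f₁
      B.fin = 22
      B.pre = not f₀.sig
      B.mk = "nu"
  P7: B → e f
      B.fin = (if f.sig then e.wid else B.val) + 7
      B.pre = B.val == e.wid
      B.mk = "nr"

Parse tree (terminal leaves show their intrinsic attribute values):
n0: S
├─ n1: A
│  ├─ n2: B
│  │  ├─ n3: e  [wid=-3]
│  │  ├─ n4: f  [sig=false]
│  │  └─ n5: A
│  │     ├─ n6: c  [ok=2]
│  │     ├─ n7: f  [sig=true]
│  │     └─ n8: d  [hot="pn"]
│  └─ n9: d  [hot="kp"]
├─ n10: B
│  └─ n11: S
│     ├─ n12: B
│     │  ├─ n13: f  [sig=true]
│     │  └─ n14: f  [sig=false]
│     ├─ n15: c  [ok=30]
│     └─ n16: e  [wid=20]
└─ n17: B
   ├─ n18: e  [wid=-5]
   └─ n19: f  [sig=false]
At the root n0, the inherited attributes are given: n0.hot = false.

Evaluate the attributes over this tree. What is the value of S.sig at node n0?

1. n0.hot = false  [given at root]
2. n2.val = 5  [5]
3. n3.wid = -3  [terminal]
4. n4.sig = false  [terminal]
5. n6.ok = 2  [terminal]
6. n7.sig = true  [terminal]
7. n8.hot = "pn"  [terminal]
8. n5.env = false  [not f.sig]
9. n5.live = "pnn"  [d.hot ++ "n"]
10. n2.fin = 23  [23]
11. n2.pre = true  [f.sig == false]
12. n2.mk = "z"  [if f.sig then A.live else "z"]
13. n9.hot = "kp"  [terminal]
14. n1.env = true  [B.pre == true]
15. n1.live = "kp"  [if B.pre then d.hot else "u"]
16. n10.val = -9  [-9]
17. n11.hot = true  [B.val > -10]
18. n12.val = -9  [-9]
19. n13.sig = true  [terminal]
20. n14.sig = false  [terminal]
21. n12.fin = 22  [22]
22. n12.pre = false  [not f₀.sig]
23. n12.mk = "nu"  ["nu"]
24. n15.ok = 30  [terminal]
25. n16.wid = 20  [terminal]
26. n11.live = "unu"  ["u" ++ B.mk]
27. n11.ok = true  [B.pre == false]
28. n11.sig = 4  [e.wid - 16]
29. n10.fin = 13  [(if S.ok then S.sig else B.val) + 9]
30. n10.pre = true  [B.val > -10]
31. n10.mk = "unuy"  [S.live ++ "y"]
32. n17.val = 16  [B₀.fin * 2 - 10]
33. n18.wid = -5  [terminal]
34. n19.sig = false  [terminal]
35. n17.fin = 23  [(if f.sig then e.wid else B.val) + 7]
36. n17.pre = false  [B.val == e.wid]
37. n17.mk = "nr"  ["nr"]
38. n0.live = "vnr"  ["v" ++ B₁.mk]
39. n0.ok = true  [A.env == true]
40. n0.sig = 23  [B₁.fin + B₀.fin - 13]

23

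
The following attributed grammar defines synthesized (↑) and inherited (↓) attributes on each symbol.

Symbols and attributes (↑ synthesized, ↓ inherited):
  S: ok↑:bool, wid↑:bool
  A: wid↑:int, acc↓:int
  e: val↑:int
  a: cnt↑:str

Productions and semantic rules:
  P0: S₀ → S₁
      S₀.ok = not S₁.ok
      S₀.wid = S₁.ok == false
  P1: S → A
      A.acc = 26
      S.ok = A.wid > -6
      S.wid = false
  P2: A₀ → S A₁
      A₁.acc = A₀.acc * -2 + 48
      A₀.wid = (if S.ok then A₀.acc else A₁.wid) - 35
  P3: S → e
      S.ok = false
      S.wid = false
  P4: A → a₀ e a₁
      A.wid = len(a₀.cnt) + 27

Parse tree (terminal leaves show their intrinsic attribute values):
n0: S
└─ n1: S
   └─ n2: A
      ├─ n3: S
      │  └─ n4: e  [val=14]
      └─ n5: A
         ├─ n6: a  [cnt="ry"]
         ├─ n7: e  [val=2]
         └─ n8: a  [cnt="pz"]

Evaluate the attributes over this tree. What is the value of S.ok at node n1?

false

1. n2.acc = 26  [26]
2. n4.val = 14  [terminal]
3. n3.ok = false  [false]
4. n3.wid = false  [false]
5. n5.acc = -4  [A₀.acc * -2 + 48]
6. n6.cnt = "ry"  [terminal]
7. n7.val = 2  [terminal]
8. n8.cnt = "pz"  [terminal]
9. n5.wid = 29  [len(a₀.cnt) + 27]
10. n2.wid = -6  [(if S.ok then A₀.acc else A₁.wid) - 35]
11. n1.ok = false  [A.wid > -6]
12. n1.wid = false  [false]
13. n0.ok = true  [not S₁.ok]
14. n0.wid = true  [S₁.ok == false]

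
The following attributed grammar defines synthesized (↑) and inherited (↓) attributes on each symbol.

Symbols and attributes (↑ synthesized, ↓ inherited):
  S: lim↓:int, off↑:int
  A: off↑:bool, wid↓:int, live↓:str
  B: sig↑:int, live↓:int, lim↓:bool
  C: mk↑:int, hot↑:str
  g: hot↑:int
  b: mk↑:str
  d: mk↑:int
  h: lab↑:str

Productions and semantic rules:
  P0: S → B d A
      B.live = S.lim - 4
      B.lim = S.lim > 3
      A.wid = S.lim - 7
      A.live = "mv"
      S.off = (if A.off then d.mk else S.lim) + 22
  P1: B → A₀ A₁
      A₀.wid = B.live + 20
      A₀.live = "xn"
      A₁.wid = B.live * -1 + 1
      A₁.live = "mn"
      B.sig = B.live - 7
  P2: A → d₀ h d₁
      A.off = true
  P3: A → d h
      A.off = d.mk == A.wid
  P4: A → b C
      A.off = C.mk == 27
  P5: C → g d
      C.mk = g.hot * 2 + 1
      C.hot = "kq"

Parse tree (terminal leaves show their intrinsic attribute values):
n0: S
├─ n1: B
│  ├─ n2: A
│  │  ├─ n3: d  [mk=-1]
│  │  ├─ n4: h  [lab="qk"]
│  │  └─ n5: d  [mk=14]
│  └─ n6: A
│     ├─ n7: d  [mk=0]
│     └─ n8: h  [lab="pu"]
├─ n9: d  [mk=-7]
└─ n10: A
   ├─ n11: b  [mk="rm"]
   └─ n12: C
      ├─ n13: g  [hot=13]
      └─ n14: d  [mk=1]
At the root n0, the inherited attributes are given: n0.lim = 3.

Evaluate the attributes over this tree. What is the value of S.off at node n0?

1. n0.lim = 3  [given at root]
2. n1.live = -1  [S.lim - 4]
3. n1.lim = false  [S.lim > 3]
4. n2.wid = 19  [B.live + 20]
5. n2.live = "xn"  ["xn"]
6. n3.mk = -1  [terminal]
7. n4.lab = "qk"  [terminal]
8. n5.mk = 14  [terminal]
9. n2.off = true  [true]
10. n6.wid = 2  [B.live * -1 + 1]
11. n6.live = "mn"  ["mn"]
12. n7.mk = 0  [terminal]
13. n8.lab = "pu"  [terminal]
14. n6.off = false  [d.mk == A.wid]
15. n1.sig = -8  [B.live - 7]
16. n9.mk = -7  [terminal]
17. n10.wid = -4  [S.lim - 7]
18. n10.live = "mv"  ["mv"]
19. n11.mk = "rm"  [terminal]
20. n13.hot = 13  [terminal]
21. n14.mk = 1  [terminal]
22. n12.mk = 27  [g.hot * 2 + 1]
23. n12.hot = "kq"  ["kq"]
24. n10.off = true  [C.mk == 27]
25. n0.off = 15  [(if A.off then d.mk else S.lim) + 22]

15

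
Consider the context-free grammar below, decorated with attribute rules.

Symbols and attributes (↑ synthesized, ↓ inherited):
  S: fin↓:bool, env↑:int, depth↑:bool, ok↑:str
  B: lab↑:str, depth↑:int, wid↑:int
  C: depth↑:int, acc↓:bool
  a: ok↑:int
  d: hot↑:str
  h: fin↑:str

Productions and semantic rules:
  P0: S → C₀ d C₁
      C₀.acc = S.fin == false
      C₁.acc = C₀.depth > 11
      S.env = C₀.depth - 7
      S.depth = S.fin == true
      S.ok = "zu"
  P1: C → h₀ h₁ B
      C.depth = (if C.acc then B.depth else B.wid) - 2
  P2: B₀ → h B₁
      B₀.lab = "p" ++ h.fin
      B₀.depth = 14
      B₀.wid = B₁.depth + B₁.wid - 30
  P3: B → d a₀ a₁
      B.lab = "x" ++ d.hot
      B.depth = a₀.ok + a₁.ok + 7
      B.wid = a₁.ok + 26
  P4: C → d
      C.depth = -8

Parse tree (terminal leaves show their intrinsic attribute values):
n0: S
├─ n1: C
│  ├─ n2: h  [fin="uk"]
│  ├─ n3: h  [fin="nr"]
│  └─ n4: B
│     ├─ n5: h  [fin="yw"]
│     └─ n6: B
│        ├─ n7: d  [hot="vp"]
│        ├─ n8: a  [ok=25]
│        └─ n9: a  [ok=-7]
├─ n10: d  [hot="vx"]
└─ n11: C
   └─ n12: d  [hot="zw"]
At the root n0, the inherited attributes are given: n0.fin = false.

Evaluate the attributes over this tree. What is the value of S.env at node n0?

5

1. n0.fin = false  [given at root]
2. n1.acc = true  [S.fin == false]
3. n2.fin = "uk"  [terminal]
4. n3.fin = "nr"  [terminal]
5. n5.fin = "yw"  [terminal]
6. n7.hot = "vp"  [terminal]
7. n8.ok = 25  [terminal]
8. n9.ok = -7  [terminal]
9. n6.lab = "xvp"  ["x" ++ d.hot]
10. n6.depth = 25  [a₀.ok + a₁.ok + 7]
11. n6.wid = 19  [a₁.ok + 26]
12. n4.lab = "pyw"  ["p" ++ h.fin]
13. n4.depth = 14  [14]
14. n4.wid = 14  [B₁.depth + B₁.wid - 30]
15. n1.depth = 12  [(if C.acc then B.depth else B.wid) - 2]
16. n10.hot = "vx"  [terminal]
17. n11.acc = true  [C₀.depth > 11]
18. n12.hot = "zw"  [terminal]
19. n11.depth = -8  [-8]
20. n0.env = 5  [C₀.depth - 7]
21. n0.depth = false  [S.fin == true]
22. n0.ok = "zu"  ["zu"]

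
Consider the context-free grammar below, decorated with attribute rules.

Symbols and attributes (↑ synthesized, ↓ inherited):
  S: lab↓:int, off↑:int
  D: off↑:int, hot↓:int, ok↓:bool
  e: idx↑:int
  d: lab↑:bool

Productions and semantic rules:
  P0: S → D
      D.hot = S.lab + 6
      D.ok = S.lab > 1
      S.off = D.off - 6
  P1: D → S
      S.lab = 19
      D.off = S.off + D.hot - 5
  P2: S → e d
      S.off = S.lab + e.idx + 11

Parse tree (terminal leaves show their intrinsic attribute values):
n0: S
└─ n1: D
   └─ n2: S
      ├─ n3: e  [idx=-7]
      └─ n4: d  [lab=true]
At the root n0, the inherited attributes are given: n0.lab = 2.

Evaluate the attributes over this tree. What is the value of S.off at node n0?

1. n0.lab = 2  [given at root]
2. n1.hot = 8  [S.lab + 6]
3. n1.ok = true  [S.lab > 1]
4. n2.lab = 19  [19]
5. n3.idx = -7  [terminal]
6. n4.lab = true  [terminal]
7. n2.off = 23  [S.lab + e.idx + 11]
8. n1.off = 26  [S.off + D.hot - 5]
9. n0.off = 20  [D.off - 6]

20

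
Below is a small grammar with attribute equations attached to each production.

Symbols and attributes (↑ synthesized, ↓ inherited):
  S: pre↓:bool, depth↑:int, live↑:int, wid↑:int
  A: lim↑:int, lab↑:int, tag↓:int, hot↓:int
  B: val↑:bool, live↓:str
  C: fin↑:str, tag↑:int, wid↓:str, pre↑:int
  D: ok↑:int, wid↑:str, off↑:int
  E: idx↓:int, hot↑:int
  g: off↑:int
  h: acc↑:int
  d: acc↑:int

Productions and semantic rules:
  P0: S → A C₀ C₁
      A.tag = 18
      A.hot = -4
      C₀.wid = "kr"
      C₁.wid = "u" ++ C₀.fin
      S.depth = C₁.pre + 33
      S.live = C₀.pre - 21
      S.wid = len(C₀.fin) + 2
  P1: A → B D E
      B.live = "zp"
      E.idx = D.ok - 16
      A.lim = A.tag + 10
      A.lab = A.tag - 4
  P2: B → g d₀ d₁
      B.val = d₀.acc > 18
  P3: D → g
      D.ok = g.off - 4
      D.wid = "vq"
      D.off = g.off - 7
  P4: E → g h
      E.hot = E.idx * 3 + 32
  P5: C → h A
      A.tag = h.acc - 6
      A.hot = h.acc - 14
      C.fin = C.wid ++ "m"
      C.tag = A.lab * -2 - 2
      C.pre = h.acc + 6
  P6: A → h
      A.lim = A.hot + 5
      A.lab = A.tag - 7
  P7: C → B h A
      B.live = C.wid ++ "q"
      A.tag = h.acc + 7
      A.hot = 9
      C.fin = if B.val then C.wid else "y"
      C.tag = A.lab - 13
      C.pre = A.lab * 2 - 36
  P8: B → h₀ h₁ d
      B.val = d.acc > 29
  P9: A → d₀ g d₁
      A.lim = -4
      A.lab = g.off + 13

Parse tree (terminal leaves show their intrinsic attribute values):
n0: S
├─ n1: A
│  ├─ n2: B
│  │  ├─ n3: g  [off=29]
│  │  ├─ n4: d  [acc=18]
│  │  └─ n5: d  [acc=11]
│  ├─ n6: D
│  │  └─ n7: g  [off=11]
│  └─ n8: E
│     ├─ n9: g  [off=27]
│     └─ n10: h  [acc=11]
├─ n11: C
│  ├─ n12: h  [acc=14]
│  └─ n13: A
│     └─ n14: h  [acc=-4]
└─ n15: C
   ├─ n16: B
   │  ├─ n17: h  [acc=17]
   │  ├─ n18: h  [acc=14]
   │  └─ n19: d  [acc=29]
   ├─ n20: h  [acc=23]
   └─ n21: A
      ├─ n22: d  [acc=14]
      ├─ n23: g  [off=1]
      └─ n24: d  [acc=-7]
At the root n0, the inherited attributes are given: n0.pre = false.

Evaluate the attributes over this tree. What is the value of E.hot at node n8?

1. n0.pre = false  [given at root]
2. n1.tag = 18  [18]
3. n1.hot = -4  [-4]
4. n2.live = "zp"  ["zp"]
5. n3.off = 29  [terminal]
6. n4.acc = 18  [terminal]
7. n5.acc = 11  [terminal]
8. n2.val = false  [d₀.acc > 18]
9. n7.off = 11  [terminal]
10. n6.ok = 7  [g.off - 4]
11. n6.wid = "vq"  ["vq"]
12. n6.off = 4  [g.off - 7]
13. n8.idx = -9  [D.ok - 16]
14. n9.off = 27  [terminal]
15. n10.acc = 11  [terminal]
16. n8.hot = 5  [E.idx * 3 + 32]
17. n1.lim = 28  [A.tag + 10]
18. n1.lab = 14  [A.tag - 4]
19. n11.wid = "kr"  ["kr"]
20. n12.acc = 14  [terminal]
21. n13.tag = 8  [h.acc - 6]
22. n13.hot = 0  [h.acc - 14]
23. n14.acc = -4  [terminal]
24. n13.lim = 5  [A.hot + 5]
25. n13.lab = 1  [A.tag - 7]
26. n11.fin = "krm"  [C.wid ++ "m"]
27. n11.tag = -4  [A.lab * -2 - 2]
28. n11.pre = 20  [h.acc + 6]
29. n15.wid = "ukrm"  ["u" ++ C₀.fin]
30. n16.live = "ukrmq"  [C.wid ++ "q"]
31. n17.acc = 17  [terminal]
32. n18.acc = 14  [terminal]
33. n19.acc = 29  [terminal]
34. n16.val = false  [d.acc > 29]
35. n20.acc = 23  [terminal]
36. n21.tag = 30  [h.acc + 7]
37. n21.hot = 9  [9]
38. n22.acc = 14  [terminal]
39. n23.off = 1  [terminal]
40. n24.acc = -7  [terminal]
41. n21.lim = -4  [-4]
42. n21.lab = 14  [g.off + 13]
43. n15.fin = "y"  [if B.val then C.wid else "y"]
44. n15.tag = 1  [A.lab - 13]
45. n15.pre = -8  [A.lab * 2 - 36]
46. n0.depth = 25  [C₁.pre + 33]
47. n0.live = -1  [C₀.pre - 21]
48. n0.wid = 5  [len(C₀.fin) + 2]

5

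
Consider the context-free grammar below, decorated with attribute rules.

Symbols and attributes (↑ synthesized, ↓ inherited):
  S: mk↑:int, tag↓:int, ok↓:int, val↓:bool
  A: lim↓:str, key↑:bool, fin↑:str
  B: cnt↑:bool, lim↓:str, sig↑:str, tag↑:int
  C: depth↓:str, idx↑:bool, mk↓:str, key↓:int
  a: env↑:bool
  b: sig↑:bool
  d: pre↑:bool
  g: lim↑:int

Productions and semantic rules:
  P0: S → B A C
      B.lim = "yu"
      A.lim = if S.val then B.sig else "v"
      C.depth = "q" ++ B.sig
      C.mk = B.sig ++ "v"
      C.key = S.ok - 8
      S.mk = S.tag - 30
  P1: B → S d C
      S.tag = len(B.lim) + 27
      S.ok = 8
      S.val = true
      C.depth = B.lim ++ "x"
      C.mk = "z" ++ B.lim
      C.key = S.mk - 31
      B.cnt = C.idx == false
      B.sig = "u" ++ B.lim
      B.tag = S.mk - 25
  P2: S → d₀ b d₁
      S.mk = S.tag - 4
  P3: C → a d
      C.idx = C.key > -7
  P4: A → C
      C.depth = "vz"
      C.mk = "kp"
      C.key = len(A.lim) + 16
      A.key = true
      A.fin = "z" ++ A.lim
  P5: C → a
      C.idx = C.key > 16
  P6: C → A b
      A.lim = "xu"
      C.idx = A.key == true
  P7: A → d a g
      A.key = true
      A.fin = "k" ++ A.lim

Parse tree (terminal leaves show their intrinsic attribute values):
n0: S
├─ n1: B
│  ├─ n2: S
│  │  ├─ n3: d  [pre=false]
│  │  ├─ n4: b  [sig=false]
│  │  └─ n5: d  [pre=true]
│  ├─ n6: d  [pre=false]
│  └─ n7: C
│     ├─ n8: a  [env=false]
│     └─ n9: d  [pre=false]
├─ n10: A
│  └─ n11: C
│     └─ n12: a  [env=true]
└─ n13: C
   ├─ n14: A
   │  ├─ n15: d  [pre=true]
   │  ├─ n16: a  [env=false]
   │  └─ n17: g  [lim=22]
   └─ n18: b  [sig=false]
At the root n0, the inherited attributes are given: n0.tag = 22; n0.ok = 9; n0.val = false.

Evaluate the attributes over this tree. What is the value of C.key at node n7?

-6

1. n0.tag = 22  [given at root]
2. n0.ok = 9  [given at root]
3. n0.val = false  [given at root]
4. n1.lim = "yu"  ["yu"]
5. n2.tag = 29  [len(B.lim) + 27]
6. n2.ok = 8  [8]
7. n2.val = true  [true]
8. n3.pre = false  [terminal]
9. n4.sig = false  [terminal]
10. n5.pre = true  [terminal]
11. n2.mk = 25  [S.tag - 4]
12. n6.pre = false  [terminal]
13. n7.depth = "yux"  [B.lim ++ "x"]
14. n7.mk = "zyu"  ["z" ++ B.lim]
15. n7.key = -6  [S.mk - 31]
16. n8.env = false  [terminal]
17. n9.pre = false  [terminal]
18. n7.idx = true  [C.key > -7]
19. n1.cnt = false  [C.idx == false]
20. n1.sig = "uyu"  ["u" ++ B.lim]
21. n1.tag = 0  [S.mk - 25]
22. n10.lim = "v"  [if S.val then B.sig else "v"]
23. n11.depth = "vz"  ["vz"]
24. n11.mk = "kp"  ["kp"]
25. n11.key = 17  [len(A.lim) + 16]
26. n12.env = true  [terminal]
27. n11.idx = true  [C.key > 16]
28. n10.key = true  [true]
29. n10.fin = "zv"  ["z" ++ A.lim]
30. n13.depth = "quyu"  ["q" ++ B.sig]
31. n13.mk = "uyuv"  [B.sig ++ "v"]
32. n13.key = 1  [S.ok - 8]
33. n14.lim = "xu"  ["xu"]
34. n15.pre = true  [terminal]
35. n16.env = false  [terminal]
36. n17.lim = 22  [terminal]
37. n14.key = true  [true]
38. n14.fin = "kxu"  ["k" ++ A.lim]
39. n18.sig = false  [terminal]
40. n13.idx = true  [A.key == true]
41. n0.mk = -8  [S.tag - 30]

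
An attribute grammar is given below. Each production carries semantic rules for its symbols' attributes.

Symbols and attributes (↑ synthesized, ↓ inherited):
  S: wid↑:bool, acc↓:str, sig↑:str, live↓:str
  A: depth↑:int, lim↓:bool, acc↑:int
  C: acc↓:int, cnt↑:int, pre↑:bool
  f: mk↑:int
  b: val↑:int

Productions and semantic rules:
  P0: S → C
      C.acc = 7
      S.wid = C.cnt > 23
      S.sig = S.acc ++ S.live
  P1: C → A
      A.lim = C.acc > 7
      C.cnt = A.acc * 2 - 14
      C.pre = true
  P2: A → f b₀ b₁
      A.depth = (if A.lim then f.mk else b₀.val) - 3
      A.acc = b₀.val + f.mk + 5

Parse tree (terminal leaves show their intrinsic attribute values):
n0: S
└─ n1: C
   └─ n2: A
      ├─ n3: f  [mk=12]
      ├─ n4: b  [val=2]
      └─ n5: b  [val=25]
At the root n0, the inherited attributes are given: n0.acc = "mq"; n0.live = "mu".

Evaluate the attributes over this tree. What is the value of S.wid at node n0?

true

1. n0.acc = "mq"  [given at root]
2. n0.live = "mu"  [given at root]
3. n1.acc = 7  [7]
4. n2.lim = false  [C.acc > 7]
5. n3.mk = 12  [terminal]
6. n4.val = 2  [terminal]
7. n5.val = 25  [terminal]
8. n2.depth = -1  [(if A.lim then f.mk else b₀.val) - 3]
9. n2.acc = 19  [b₀.val + f.mk + 5]
10. n1.cnt = 24  [A.acc * 2 - 14]
11. n1.pre = true  [true]
12. n0.wid = true  [C.cnt > 23]
13. n0.sig = "mqmu"  [S.acc ++ S.live]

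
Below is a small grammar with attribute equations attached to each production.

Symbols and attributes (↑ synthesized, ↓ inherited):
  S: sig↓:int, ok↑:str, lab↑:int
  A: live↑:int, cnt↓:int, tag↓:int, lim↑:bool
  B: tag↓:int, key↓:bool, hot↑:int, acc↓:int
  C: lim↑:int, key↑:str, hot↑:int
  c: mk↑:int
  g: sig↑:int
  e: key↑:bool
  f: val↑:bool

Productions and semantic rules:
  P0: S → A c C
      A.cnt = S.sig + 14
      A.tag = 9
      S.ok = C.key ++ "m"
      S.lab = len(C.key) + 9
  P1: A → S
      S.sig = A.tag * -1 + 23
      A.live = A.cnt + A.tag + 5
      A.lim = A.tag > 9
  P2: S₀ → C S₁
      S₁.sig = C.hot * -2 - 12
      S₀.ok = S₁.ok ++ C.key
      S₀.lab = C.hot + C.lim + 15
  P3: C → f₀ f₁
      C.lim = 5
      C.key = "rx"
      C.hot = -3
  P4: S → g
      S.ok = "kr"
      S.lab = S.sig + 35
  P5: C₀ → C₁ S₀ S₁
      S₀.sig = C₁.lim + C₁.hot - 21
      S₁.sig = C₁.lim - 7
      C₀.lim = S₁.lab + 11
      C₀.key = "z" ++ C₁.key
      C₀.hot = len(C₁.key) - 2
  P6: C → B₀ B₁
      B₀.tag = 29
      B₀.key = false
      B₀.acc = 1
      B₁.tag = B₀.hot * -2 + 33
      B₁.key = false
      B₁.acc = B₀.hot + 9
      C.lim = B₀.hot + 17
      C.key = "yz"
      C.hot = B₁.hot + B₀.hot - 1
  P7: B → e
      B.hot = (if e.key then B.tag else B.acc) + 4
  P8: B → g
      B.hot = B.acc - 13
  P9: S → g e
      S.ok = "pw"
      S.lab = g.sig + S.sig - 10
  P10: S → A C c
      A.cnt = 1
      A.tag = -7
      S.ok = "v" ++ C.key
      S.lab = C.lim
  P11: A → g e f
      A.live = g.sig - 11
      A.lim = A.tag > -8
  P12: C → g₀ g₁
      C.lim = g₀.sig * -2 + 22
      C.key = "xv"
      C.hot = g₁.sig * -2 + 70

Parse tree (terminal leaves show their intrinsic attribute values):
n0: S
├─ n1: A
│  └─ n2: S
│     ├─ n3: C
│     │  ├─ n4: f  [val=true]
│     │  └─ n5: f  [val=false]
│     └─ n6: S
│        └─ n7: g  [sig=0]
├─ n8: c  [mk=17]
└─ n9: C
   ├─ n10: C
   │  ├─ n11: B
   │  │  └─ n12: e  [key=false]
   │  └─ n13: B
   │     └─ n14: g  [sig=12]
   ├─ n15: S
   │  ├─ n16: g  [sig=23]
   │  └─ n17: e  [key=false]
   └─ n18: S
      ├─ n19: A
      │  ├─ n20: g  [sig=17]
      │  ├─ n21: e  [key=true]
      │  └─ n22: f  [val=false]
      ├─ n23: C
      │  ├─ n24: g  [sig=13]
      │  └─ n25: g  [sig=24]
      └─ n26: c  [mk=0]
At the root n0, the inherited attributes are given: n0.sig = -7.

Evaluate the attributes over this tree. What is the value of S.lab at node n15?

1. n0.sig = -7  [given at root]
2. n1.cnt = 7  [S.sig + 14]
3. n1.tag = 9  [9]
4. n2.sig = 14  [A.tag * -1 + 23]
5. n4.val = true  [terminal]
6. n5.val = false  [terminal]
7. n3.lim = 5  [5]
8. n3.key = "rx"  ["rx"]
9. n3.hot = -3  [-3]
10. n6.sig = -6  [C.hot * -2 - 12]
11. n7.sig = 0  [terminal]
12. n6.ok = "kr"  ["kr"]
13. n6.lab = 29  [S.sig + 35]
14. n2.ok = "krrx"  [S₁.ok ++ C.key]
15. n2.lab = 17  [C.hot + C.lim + 15]
16. n1.live = 21  [A.cnt + A.tag + 5]
17. n1.lim = false  [A.tag > 9]
18. n8.mk = 17  [terminal]
19. n11.tag = 29  [29]
20. n11.key = false  [false]
21. n11.acc = 1  [1]
22. n12.key = false  [terminal]
23. n11.hot = 5  [(if e.key then B.tag else B.acc) + 4]
24. n13.tag = 23  [B₀.hot * -2 + 33]
25. n13.key = false  [false]
26. n13.acc = 14  [B₀.hot + 9]
27. n14.sig = 12  [terminal]
28. n13.hot = 1  [B.acc - 13]
29. n10.lim = 22  [B₀.hot + 17]
30. n10.key = "yz"  ["yz"]
31. n10.hot = 5  [B₁.hot + B₀.hot - 1]
32. n15.sig = 6  [C₁.lim + C₁.hot - 21]
33. n16.sig = 23  [terminal]
34. n17.key = false  [terminal]
35. n15.ok = "pw"  ["pw"]
36. n15.lab = 19  [g.sig + S.sig - 10]
37. n18.sig = 15  [C₁.lim - 7]
38. n19.cnt = 1  [1]
39. n19.tag = -7  [-7]
40. n20.sig = 17  [terminal]
41. n21.key = true  [terminal]
42. n22.val = false  [terminal]
43. n19.live = 6  [g.sig - 11]
44. n19.lim = true  [A.tag > -8]
45. n24.sig = 13  [terminal]
46. n25.sig = 24  [terminal]
47. n23.lim = -4  [g₀.sig * -2 + 22]
48. n23.key = "xv"  ["xv"]
49. n23.hot = 22  [g₁.sig * -2 + 70]
50. n26.mk = 0  [terminal]
51. n18.ok = "vxv"  ["v" ++ C.key]
52. n18.lab = -4  [C.lim]
53. n9.lim = 7  [S₁.lab + 11]
54. n9.key = "zyz"  ["z" ++ C₁.key]
55. n9.hot = 0  [len(C₁.key) - 2]
56. n0.ok = "zyzm"  [C.key ++ "m"]
57. n0.lab = 12  [len(C.key) + 9]

19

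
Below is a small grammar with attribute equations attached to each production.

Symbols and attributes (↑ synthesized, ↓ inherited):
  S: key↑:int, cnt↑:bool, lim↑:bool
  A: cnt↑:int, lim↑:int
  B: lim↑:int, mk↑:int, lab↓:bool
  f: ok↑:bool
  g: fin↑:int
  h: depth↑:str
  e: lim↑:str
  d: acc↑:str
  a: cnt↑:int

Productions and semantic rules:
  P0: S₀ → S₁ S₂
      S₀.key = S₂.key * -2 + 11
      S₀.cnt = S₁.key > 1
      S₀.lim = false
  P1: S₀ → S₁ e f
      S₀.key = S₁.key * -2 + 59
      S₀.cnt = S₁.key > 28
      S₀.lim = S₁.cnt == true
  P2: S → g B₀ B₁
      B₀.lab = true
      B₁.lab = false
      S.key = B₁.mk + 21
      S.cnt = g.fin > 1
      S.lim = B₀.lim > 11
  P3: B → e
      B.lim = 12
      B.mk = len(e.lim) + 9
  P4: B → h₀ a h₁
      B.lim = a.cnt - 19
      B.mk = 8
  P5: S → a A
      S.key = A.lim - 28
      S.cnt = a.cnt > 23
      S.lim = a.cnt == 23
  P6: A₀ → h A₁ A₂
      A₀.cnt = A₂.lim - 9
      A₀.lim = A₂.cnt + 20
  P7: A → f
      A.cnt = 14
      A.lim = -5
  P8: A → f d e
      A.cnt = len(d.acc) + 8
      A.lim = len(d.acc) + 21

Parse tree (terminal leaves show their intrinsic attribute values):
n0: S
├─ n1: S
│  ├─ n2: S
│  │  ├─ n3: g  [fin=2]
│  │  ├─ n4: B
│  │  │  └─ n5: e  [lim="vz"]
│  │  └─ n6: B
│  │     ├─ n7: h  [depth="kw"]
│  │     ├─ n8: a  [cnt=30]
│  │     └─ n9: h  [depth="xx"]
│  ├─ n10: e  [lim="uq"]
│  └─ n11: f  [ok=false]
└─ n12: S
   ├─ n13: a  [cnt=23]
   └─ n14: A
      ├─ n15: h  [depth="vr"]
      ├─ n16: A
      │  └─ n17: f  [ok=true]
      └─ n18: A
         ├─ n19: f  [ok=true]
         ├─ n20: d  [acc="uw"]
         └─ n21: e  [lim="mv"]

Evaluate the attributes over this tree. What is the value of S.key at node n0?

1. n3.fin = 2  [terminal]
2. n4.lab = true  [true]
3. n5.lim = "vz"  [terminal]
4. n4.lim = 12  [12]
5. n4.mk = 11  [len(e.lim) + 9]
6. n6.lab = false  [false]
7. n7.depth = "kw"  [terminal]
8. n8.cnt = 30  [terminal]
9. n9.depth = "xx"  [terminal]
10. n6.lim = 11  [a.cnt - 19]
11. n6.mk = 8  [8]
12. n2.key = 29  [B₁.mk + 21]
13. n2.cnt = true  [g.fin > 1]
14. n2.lim = true  [B₀.lim > 11]
15. n10.lim = "uq"  [terminal]
16. n11.ok = false  [terminal]
17. n1.key = 1  [S₁.key * -2 + 59]
18. n1.cnt = true  [S₁.key > 28]
19. n1.lim = true  [S₁.cnt == true]
20. n13.cnt = 23  [terminal]
21. n15.depth = "vr"  [terminal]
22. n17.ok = true  [terminal]
23. n16.cnt = 14  [14]
24. n16.lim = -5  [-5]
25. n19.ok = true  [terminal]
26. n20.acc = "uw"  [terminal]
27. n21.lim = "mv"  [terminal]
28. n18.cnt = 10  [len(d.acc) + 8]
29. n18.lim = 23  [len(d.acc) + 21]
30. n14.cnt = 14  [A₂.lim - 9]
31. n14.lim = 30  [A₂.cnt + 20]
32. n12.key = 2  [A.lim - 28]
33. n12.cnt = false  [a.cnt > 23]
34. n12.lim = true  [a.cnt == 23]
35. n0.key = 7  [S₂.key * -2 + 11]
36. n0.cnt = false  [S₁.key > 1]
37. n0.lim = false  [false]

7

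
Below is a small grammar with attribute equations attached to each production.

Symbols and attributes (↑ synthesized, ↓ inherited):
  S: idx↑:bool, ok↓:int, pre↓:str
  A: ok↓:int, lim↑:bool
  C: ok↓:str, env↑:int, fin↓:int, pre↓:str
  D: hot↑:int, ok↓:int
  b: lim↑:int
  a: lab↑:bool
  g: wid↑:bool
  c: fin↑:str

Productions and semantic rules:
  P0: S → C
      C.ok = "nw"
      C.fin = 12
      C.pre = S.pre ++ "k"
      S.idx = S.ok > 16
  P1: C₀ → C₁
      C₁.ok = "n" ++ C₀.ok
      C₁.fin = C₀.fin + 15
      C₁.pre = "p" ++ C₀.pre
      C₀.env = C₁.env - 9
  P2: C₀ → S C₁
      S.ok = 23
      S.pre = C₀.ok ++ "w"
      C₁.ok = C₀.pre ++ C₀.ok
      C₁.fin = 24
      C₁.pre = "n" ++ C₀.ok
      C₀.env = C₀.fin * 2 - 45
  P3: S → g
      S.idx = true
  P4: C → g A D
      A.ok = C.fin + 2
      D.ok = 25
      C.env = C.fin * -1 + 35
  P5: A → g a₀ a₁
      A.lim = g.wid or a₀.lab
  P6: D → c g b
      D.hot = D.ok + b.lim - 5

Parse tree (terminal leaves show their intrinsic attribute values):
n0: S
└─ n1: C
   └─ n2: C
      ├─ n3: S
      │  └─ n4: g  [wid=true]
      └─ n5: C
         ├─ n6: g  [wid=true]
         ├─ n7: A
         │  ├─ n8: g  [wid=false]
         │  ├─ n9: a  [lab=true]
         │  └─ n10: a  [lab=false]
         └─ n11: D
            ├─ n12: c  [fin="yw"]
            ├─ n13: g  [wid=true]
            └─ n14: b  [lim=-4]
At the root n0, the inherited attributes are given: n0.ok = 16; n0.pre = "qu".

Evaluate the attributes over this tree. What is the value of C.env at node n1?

1. n0.ok = 16  [given at root]
2. n0.pre = "qu"  [given at root]
3. n1.ok = "nw"  ["nw"]
4. n1.fin = 12  [12]
5. n1.pre = "quk"  [S.pre ++ "k"]
6. n2.ok = "nnw"  ["n" ++ C₀.ok]
7. n2.fin = 27  [C₀.fin + 15]
8. n2.pre = "pquk"  ["p" ++ C₀.pre]
9. n3.ok = 23  [23]
10. n3.pre = "nnww"  [C₀.ok ++ "w"]
11. n4.wid = true  [terminal]
12. n3.idx = true  [true]
13. n5.ok = "pquknnw"  [C₀.pre ++ C₀.ok]
14. n5.fin = 24  [24]
15. n5.pre = "nnnw"  ["n" ++ C₀.ok]
16. n6.wid = true  [terminal]
17. n7.ok = 26  [C.fin + 2]
18. n8.wid = false  [terminal]
19. n9.lab = true  [terminal]
20. n10.lab = false  [terminal]
21. n7.lim = true  [g.wid or a₀.lab]
22. n11.ok = 25  [25]
23. n12.fin = "yw"  [terminal]
24. n13.wid = true  [terminal]
25. n14.lim = -4  [terminal]
26. n11.hot = 16  [D.ok + b.lim - 5]
27. n5.env = 11  [C.fin * -1 + 35]
28. n2.env = 9  [C₀.fin * 2 - 45]
29. n1.env = 0  [C₁.env - 9]
30. n0.idx = false  [S.ok > 16]

0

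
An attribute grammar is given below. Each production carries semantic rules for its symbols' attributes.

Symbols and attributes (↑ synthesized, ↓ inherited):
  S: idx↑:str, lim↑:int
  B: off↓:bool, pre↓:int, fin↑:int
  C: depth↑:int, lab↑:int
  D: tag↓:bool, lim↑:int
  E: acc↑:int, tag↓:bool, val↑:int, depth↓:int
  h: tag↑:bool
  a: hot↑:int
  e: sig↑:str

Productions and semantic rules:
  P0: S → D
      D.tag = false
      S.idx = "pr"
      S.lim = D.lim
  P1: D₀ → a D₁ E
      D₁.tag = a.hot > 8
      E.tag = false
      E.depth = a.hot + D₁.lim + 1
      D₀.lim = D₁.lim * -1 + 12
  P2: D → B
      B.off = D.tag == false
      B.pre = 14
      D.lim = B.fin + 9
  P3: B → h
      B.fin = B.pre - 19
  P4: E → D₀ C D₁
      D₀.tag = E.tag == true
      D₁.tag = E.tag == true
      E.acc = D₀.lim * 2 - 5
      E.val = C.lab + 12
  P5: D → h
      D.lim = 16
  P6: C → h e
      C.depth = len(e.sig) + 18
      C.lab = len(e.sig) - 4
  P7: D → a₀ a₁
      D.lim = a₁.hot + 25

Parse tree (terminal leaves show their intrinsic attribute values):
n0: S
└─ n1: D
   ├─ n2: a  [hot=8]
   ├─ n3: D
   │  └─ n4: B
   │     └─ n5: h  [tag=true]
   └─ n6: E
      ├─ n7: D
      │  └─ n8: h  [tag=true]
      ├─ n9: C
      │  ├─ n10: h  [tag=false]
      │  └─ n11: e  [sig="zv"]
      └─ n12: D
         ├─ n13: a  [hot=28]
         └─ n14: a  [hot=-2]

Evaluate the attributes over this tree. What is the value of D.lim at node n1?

1. n1.tag = false  [false]
2. n2.hot = 8  [terminal]
3. n3.tag = false  [a.hot > 8]
4. n4.off = true  [D.tag == false]
5. n4.pre = 14  [14]
6. n5.tag = true  [terminal]
7. n4.fin = -5  [B.pre - 19]
8. n3.lim = 4  [B.fin + 9]
9. n6.tag = false  [false]
10. n6.depth = 13  [a.hot + D₁.lim + 1]
11. n7.tag = false  [E.tag == true]
12. n8.tag = true  [terminal]
13. n7.lim = 16  [16]
14. n10.tag = false  [terminal]
15. n11.sig = "zv"  [terminal]
16. n9.depth = 20  [len(e.sig) + 18]
17. n9.lab = -2  [len(e.sig) - 4]
18. n12.tag = false  [E.tag == true]
19. n13.hot = 28  [terminal]
20. n14.hot = -2  [terminal]
21. n12.lim = 23  [a₁.hot + 25]
22. n6.acc = 27  [D₀.lim * 2 - 5]
23. n6.val = 10  [C.lab + 12]
24. n1.lim = 8  [D₁.lim * -1 + 12]
25. n0.idx = "pr"  ["pr"]
26. n0.lim = 8  [D.lim]

8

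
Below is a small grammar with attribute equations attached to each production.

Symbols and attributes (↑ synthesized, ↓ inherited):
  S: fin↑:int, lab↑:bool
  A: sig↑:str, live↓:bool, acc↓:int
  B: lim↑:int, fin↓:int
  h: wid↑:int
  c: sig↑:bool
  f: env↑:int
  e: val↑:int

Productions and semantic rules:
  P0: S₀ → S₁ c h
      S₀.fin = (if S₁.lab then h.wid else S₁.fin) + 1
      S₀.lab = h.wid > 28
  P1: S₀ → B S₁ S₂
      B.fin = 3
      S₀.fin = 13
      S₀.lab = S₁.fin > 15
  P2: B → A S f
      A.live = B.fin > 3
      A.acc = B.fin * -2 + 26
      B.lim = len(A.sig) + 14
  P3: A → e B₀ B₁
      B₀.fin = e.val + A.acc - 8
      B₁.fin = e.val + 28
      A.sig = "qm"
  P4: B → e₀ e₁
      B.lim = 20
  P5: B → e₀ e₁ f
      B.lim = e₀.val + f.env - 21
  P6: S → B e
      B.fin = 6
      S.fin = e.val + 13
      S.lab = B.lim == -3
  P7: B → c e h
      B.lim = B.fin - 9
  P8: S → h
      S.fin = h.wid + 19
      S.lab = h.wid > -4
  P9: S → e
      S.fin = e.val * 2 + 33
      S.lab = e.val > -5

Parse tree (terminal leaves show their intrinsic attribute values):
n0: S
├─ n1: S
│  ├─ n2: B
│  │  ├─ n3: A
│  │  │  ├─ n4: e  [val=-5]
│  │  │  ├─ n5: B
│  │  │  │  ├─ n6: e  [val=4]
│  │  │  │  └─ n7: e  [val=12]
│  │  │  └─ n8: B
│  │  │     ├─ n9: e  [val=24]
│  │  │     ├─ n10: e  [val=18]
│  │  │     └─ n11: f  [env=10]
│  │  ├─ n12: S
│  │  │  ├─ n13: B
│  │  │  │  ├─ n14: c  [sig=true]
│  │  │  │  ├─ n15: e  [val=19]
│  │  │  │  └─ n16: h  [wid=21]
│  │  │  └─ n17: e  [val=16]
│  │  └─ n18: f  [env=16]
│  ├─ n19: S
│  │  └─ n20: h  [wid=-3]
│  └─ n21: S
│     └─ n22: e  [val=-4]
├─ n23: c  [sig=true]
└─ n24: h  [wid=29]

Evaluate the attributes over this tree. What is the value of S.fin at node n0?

1. n2.fin = 3  [3]
2. n3.live = false  [B.fin > 3]
3. n3.acc = 20  [B.fin * -2 + 26]
4. n4.val = -5  [terminal]
5. n5.fin = 7  [e.val + A.acc - 8]
6. n6.val = 4  [terminal]
7. n7.val = 12  [terminal]
8. n5.lim = 20  [20]
9. n8.fin = 23  [e.val + 28]
10. n9.val = 24  [terminal]
11. n10.val = 18  [terminal]
12. n11.env = 10  [terminal]
13. n8.lim = 13  [e₀.val + f.env - 21]
14. n3.sig = "qm"  ["qm"]
15. n13.fin = 6  [6]
16. n14.sig = true  [terminal]
17. n15.val = 19  [terminal]
18. n16.wid = 21  [terminal]
19. n13.lim = -3  [B.fin - 9]
20. n17.val = 16  [terminal]
21. n12.fin = 29  [e.val + 13]
22. n12.lab = true  [B.lim == -3]
23. n18.env = 16  [terminal]
24. n2.lim = 16  [len(A.sig) + 14]
25. n20.wid = -3  [terminal]
26. n19.fin = 16  [h.wid + 19]
27. n19.lab = true  [h.wid > -4]
28. n22.val = -4  [terminal]
29. n21.fin = 25  [e.val * 2 + 33]
30. n21.lab = true  [e.val > -5]
31. n1.fin = 13  [13]
32. n1.lab = true  [S₁.fin > 15]
33. n23.sig = true  [terminal]
34. n24.wid = 29  [terminal]
35. n0.fin = 30  [(if S₁.lab then h.wid else S₁.fin) + 1]
36. n0.lab = true  [h.wid > 28]

30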